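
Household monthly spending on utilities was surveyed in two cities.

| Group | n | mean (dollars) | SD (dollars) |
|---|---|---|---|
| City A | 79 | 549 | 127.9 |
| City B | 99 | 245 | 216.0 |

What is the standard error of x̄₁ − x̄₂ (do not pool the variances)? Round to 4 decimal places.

26.0450

Standard errors of each mean: 127.9/√79 = 14.3899 and 216.0/√99 = 21.7088.
SE(x̄₁ − x̄₂) = √(14.3899² + 21.7088²) = 26.0450 for independent samples with unequal variances.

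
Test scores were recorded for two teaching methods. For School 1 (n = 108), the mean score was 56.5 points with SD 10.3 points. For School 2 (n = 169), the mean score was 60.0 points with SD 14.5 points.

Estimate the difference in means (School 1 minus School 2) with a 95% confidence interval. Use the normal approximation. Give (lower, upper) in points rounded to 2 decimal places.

(-6.42, -0.58)

Standard errors of each mean: 10.3/√108 = 0.9911 and 14.5/√169 = 1.1154.
SE(x̄₁ − x̄₂) = √(0.9911² + 1.1154²) = 1.4921 for independent samples with unequal variances.
With z* = 1.960, the margin is 1.960 × 1.4921 = 2.9245.
x̄₁ − x̄₂ = 56.5 − 60.0 = -3.5000; the interval is -3.5000 ± 2.9245 = (-6.42, -0.58).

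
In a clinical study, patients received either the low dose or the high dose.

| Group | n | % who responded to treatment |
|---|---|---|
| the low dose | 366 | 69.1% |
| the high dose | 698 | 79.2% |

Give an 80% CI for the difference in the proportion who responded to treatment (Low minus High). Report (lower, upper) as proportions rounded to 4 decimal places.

The two standard errors are √(0.6910×0.3090/366) = 0.02415 and √(0.7920×0.2080/698) = 0.01536.
Because the samples are independent, SE_diff = √(0.02415² + 0.01536²) = 0.02862.
Using z* = 1.282 for 80%, ME = 1.282 × 0.02862 = 0.03669.
p̂₁ − p̂₂ = -0.1010; interval -0.1010 ± 0.03669 gives (-0.1377, -0.0643).

(-0.1377, -0.0643)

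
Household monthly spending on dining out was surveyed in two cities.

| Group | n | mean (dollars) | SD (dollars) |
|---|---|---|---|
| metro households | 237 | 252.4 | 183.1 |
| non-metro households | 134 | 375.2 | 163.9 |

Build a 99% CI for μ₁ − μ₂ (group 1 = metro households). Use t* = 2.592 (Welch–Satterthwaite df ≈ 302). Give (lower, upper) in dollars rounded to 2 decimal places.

Per-group SEs: s₁/√n₁ = 183.1/√237 = 11.8936, s₂/√n₂ = 163.9/√134 = 14.1588.
Unpooled SE of the difference: √(141.45772096 + 200.47161744) = 18.4913.
Margin of error = t* · SE = 2.592 × 18.4913 = 47.9294.
x̄₁ − x̄₂ = 252.4 − 375.2 = -122.8000.
CI: -122.8000 ± 47.9294 = (-170.73, -74.87).

(-170.73, -74.87)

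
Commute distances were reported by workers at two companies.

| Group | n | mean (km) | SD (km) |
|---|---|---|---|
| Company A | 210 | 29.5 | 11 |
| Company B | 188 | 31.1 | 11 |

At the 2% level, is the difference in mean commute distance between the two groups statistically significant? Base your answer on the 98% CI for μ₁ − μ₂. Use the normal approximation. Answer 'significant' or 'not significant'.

SE₁ = s₁/√n₁ = 11/√210 = 0.7591; SE₂ = 11/√188 = 0.8023.
Independent samples, unequal variances: SE_diff = √(SE₁² + SE₂²) = √(0.57623281 + 0.64368529) = 1.1045.
z* = 2.326, so margin of error = 2.326 × 1.1045 = 2.5691.
Difference in means = 29.5 − 31.1 = -1.6000.
-1.6000 ± 2.5691 → (-4.1691, 0.9691).
The interval (-4.1691, 0.9691) contains 0, so the difference is not significant.

not significant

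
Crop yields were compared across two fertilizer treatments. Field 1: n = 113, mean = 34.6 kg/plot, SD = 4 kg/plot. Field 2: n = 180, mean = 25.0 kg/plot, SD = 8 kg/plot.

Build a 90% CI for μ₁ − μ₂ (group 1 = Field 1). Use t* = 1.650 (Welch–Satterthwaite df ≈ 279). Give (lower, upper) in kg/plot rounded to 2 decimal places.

Standard errors of each mean: 4/√113 = 0.3763 and 8/√180 = 0.5963.
SE(x̄₁ − x̄₂) = √(0.3763² + 0.5963²) = 0.7051 for independent samples with unequal variances.
With t* = 1.650, the margin is 1.650 × 0.7051 = 1.1634.
x̄₁ − x̄₂ = 34.6 − 25.0 = 9.6000; the interval is 9.6000 ± 1.1634 = (8.44, 10.76).

(8.44, 10.76)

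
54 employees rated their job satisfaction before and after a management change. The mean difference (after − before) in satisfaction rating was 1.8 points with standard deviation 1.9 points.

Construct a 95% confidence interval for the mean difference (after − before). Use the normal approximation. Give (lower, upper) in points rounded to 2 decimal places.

Paired design: SE = s_d/√n = 1.9/√54 = 0.2586.
z* = 1.960; margin of error = 1.960 × 0.2586 = 0.5069.
1.8 ± 0.5069 → (1.29, 2.31).

(1.29, 2.31)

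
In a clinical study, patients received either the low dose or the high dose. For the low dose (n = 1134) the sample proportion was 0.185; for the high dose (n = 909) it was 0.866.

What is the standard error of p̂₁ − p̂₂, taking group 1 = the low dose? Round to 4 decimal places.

0.0161

The two standard errors are √(0.1850×0.8150/1134) = 0.01153 and √(0.8660×0.1340/909) = 0.01130.
Because the samples are independent, SE_diff = √(0.01153² + 0.01130²) = 0.01614.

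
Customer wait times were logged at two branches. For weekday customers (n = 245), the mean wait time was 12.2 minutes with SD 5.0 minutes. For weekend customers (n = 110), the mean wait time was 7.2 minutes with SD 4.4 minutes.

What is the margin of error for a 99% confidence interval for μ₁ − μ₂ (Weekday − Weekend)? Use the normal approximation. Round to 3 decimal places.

Per-group SEs: s₁/√n₁ = 5.0/√245 = 0.3194, s₂/√n₂ = 4.4/√110 = 0.4195.
Unpooled SE of the difference: √(0.10201636 + 0.17598025) = 0.5273.
Margin of error = z* · SE = 2.576 × 0.5273 = 1.3583.

1.358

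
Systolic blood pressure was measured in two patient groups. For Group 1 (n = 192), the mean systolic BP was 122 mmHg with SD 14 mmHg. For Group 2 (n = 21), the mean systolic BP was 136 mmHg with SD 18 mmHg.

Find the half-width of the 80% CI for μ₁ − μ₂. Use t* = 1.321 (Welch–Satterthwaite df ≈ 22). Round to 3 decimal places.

Per-group SEs: s₁/√n₁ = 14/√192 = 1.0104, s₂/√n₂ = 18/√21 = 3.9279.
Unpooled SE of the difference: √(1.02090816 + 15.42839841) = 4.0558.
Margin of error = t* · SE = 1.321 × 4.0558 = 5.3577.

5.358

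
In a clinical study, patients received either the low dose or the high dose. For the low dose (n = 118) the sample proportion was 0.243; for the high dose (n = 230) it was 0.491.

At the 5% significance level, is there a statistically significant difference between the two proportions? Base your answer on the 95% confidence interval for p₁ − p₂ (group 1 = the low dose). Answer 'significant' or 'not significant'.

SE₁ = √(p̂₁(1−p̂₁)/n₁) = √(0.2430·0.7570/118) = 0.03948; SE₂ = √(0.4910·0.5090/230) = 0.03296.
Independent samples: SE of the difference = √(SE₁² + SE₂²) = √(0.0015586704 + 0.0010863616) = 0.05143.
z* for 95% confidence is 1.960, so the margin of error is 1.960 × 0.05143 = 0.10080.
Point estimate p̂₁ − p̂₂ = 0.2430 − 0.4910 = -0.2480.
-0.2480 ± 0.10080 → (-0.34880, -0.14720).
The interval (-0.34880, -0.14720) does not contain 0, so the difference is significant.

significant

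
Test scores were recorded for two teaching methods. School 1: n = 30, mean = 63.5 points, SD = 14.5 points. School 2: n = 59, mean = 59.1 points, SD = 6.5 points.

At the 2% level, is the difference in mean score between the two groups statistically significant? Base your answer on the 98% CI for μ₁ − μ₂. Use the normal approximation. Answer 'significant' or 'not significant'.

Per-group SEs: s₁/√n₁ = 14.5/√30 = 2.6473, s₂/√n₂ = 6.5/√59 = 0.8462.
Unpooled SE of the difference: √(7.00819729 + 0.71605444) = 2.7793.
Margin of error = z* · SE = 2.326 × 2.7793 = 6.4647.
x̄₁ − x̄₂ = 63.5 − 59.1 = 4.4000.
CI: 4.4000 ± 6.4647 = (-2.0647, 10.8647).
The interval (-2.0647, 10.8647) contains 0, so the difference is not significant.

not significant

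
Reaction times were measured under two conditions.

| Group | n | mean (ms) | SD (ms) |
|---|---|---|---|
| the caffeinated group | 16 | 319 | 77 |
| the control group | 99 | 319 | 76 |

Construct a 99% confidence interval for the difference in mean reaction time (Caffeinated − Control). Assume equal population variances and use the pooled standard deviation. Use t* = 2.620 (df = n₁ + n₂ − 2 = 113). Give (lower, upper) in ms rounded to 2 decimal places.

s_p = √[((n₁−1)s₁² + (n₂−1)s₂²)/(n₁+n₂−2)] = √[(15·77² + 98·76²)/113] = 76.1335.
SE = 76.1335·√(1/16 + 1/99) = 20.5138.
With t* = 2.620, margin = 2.620 × 20.5138 = 53.7462.
x̄₁ − x̄₂ = 319 − 319 = 0.0000; interval 0.0000 ± 53.7462 = (-53.75, 53.75).

(-53.75, 53.75)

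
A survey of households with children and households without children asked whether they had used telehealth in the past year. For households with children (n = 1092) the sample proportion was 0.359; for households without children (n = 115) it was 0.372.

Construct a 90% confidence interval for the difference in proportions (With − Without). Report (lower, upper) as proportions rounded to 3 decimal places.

(-0.091, 0.065)

Each SE is √(p̂(1−p̂)/n): √(0.3590·0.6410/1092) = 0.01452 and √(0.3720·0.6280/115) = 0.04507.
SE(p̂₁ − p̂₂) = √(SE₁² + SE₂²) = √(0.0002108304 + 0.0020313049) = 0.04735, since the two samples are independent.
At 90% confidence z* = 1.645; margin = 1.645 × 0.04735 = 0.07789.
The difference is 0.3590 − 0.3720 = -0.0130, so the interval is -0.0130 ± 0.07789 = (-0.091, 0.065).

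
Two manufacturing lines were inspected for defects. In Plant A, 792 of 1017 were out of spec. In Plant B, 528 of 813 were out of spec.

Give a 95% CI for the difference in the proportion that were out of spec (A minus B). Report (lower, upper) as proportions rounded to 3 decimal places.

First, p̂₁ = 792/1017 = 0.7788; p̂₂ = 528/813 = 0.6494.
The two standard errors are √(0.7788×0.2212/1017) = 0.01302 and √(0.6494×0.3506/813) = 0.01673.
Because the samples are independent, SE_diff = √(0.01302² + 0.01673²) = 0.02120.
Using z* = 1.960 for 95%, ME = 1.960 × 0.02120 = 0.04155.
p̂₁ − p̂₂ = 0.1294; interval 0.1294 ± 0.04155 gives (0.088, 0.171).

(0.088, 0.171)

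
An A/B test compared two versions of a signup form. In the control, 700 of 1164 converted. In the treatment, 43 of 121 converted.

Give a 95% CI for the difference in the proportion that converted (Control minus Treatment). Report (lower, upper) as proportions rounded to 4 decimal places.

(0.1562, 0.3358)

Sample proportions: 700/1164 = 0.6014, 43/121 = 0.3554.
Each SE is √(p̂(1−p̂)/n): √(0.6014·0.3986/1164) = 0.01435 and √(0.3554·0.6446/121) = 0.04351.
SE(p̂₁ − p̂₂) = √(SE₁² + SE₂²) = √(0.0002059225 + 0.0018931201) = 0.04582, since the two samples are independent.
At 95% confidence z* = 1.960; margin = 1.960 × 0.04582 = 0.08981.
The difference is 0.6014 − 0.3554 = 0.2460, so the interval is 0.2460 ± 0.08981 = (0.1562, 0.3358).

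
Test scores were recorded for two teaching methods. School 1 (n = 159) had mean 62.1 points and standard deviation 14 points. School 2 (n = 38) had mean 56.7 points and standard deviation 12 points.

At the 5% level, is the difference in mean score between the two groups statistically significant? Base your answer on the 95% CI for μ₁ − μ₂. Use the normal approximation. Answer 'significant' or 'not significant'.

significant

Standard errors of each mean: 14/√159 = 1.1103 and 12/√38 = 1.9467.
SE(x̄₁ − x̄₂) = √(1.1103² + 1.9467²) = 2.2411 for independent samples with unequal variances.
With z* = 1.960, the margin is 1.960 × 2.2411 = 4.3926.
x̄₁ − x̄₂ = 62.1 − 56.7 = 5.4000; the interval is 5.4000 ± 4.3926 = (1.0074, 9.7926).
The interval (1.0074, 9.7926) does not contain 0, so the difference is significant.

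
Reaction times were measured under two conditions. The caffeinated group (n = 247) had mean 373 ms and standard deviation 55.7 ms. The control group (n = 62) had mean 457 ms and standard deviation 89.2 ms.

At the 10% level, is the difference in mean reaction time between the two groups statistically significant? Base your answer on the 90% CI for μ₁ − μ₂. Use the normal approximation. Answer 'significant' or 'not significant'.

significant

Per-group SEs: s₁/√n₁ = 55.7/√247 = 3.5441, s₂/√n₂ = 89.2/√62 = 11.3284.
Unpooled SE of the difference: √(12.56064481 + 128.33264656) = 11.8698.
Margin of error = z* · SE = 1.645 × 11.8698 = 19.5258.
x̄₁ − x̄₂ = 373 − 457 = -84.0000.
CI: -84.0000 ± 19.5258 = (-103.5258, -64.4742).
The interval (-103.5258, -64.4742) does not contain 0, so the difference is significant.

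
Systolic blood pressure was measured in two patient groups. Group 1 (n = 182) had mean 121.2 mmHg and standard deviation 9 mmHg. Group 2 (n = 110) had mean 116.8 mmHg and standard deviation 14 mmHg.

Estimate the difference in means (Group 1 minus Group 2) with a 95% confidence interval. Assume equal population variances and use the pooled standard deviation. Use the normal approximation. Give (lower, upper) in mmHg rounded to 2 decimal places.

(1.76, 7.04)

Pooled variance s_p² = [181·9² + 109·14²] / (182+110−2) = 124.2241, so s_p = 11.1456.
SE_diff = s_p·√(1/n₁ + 1/n₂) = 11.1456·√(1/182 + 1/110) = 1.3461.
z* = 1.960; margin = 1.960 × 1.3461 = 2.6384.
Difference = 121.2 − 116.8 = 4.4000.
4.4000 ± 2.6384 → (1.76, 7.04).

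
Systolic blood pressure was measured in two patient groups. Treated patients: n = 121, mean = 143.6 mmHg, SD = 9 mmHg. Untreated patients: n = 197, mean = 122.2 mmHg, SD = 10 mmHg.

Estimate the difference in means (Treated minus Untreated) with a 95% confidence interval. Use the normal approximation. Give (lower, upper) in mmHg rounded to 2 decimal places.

SE₁ = s₁/√n₁ = 9/√121 = 0.8182; SE₂ = 10/√197 = 0.7125.
Independent samples, unequal variances: SE_diff = √(SE₁² + SE₂²) = √(0.66945124 + 0.50765625) = 1.0849.
z* = 1.960, so margin of error = 1.960 × 1.0849 = 2.1264.
Difference in means = 143.6 − 122.2 = 21.4000.
21.4000 ± 2.1264 → (19.27, 23.53).

(19.27, 23.53)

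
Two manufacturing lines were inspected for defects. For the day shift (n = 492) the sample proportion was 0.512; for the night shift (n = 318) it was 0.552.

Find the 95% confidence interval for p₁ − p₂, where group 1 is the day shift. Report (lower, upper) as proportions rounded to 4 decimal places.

The two standard errors are √(0.5120×0.4880/492) = 0.02254 and √(0.5520×0.4480/318) = 0.02789.
Because the samples are independent, SE_diff = √(0.02254² + 0.02789²) = 0.03586.
Using z* = 1.960 for 95%, ME = 1.960 × 0.03586 = 0.07029.
p̂₁ − p̂₂ = -0.0400; interval -0.0400 ± 0.07029 gives (-0.1103, 0.0303).

(-0.1103, 0.0303)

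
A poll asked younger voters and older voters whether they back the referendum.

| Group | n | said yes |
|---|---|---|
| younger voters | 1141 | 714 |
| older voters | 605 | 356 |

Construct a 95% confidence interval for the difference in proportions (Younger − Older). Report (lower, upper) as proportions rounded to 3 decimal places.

(-0.011, 0.086)

p̂₁ = 714/1141 = 0.6258 and p̂₂ = 356/605 = 0.5884.
SE₁ = √(p̂₁(1−p̂₁)/n₁) = √(0.6258·0.3742/1141) = 0.01433; SE₂ = √(0.5884·0.4116/605) = 0.02001.
Independent samples: SE of the difference = √(SE₁² + SE₂²) = √(0.0002053489 + 0.0004004001) = 0.02461.
z* for 95% confidence is 1.960, so the margin of error is 1.960 × 0.02461 = 0.04824.
Point estimate p̂₁ − p̂₂ = 0.6258 − 0.5884 = 0.0374.
0.0374 ± 0.04824 → (-0.011, 0.086).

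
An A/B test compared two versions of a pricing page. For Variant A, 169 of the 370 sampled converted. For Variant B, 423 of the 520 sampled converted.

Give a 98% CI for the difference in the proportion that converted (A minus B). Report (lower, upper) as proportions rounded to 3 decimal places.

(-0.429, -0.285)

First, p̂₁ = 169/370 = 0.4568; p̂₂ = 423/520 = 0.8135.
The two standard errors are √(0.4568×0.5432/370) = 0.02590 and √(0.8135×0.1865/520) = 0.01708.
Because the samples are independent, SE_diff = √(0.02590² + 0.01708²) = 0.03102.
Using z* = 2.326 for 98%, ME = 2.326 × 0.03102 = 0.07215.
p̂₁ − p̂₂ = -0.3567; interval -0.3567 ± 0.07215 gives (-0.429, -0.285).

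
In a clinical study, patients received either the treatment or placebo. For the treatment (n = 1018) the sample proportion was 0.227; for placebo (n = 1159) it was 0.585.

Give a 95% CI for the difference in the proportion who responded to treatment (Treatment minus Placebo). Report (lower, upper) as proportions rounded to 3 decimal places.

(-0.396, -0.320)

Each SE is √(p̂(1−p̂)/n): √(0.2270·0.7730/1018) = 0.01313 and √(0.5850·0.4150/1159) = 0.01447.
SE(p̂₁ − p̂₂) = √(SE₁² + SE₂²) = √(0.0001723969 + 0.0002093809) = 0.01954, since the two samples are independent.
At 95% confidence z* = 1.960; margin = 1.960 × 0.01954 = 0.03830.
The difference is 0.2270 − 0.5850 = -0.3580, so the interval is -0.3580 ± 0.03830 = (-0.396, -0.320).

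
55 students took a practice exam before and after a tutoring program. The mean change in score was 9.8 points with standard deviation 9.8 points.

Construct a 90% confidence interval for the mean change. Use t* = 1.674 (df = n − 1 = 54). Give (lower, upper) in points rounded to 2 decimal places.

This is a matched-pairs design, so SE = s_d/√n = 9.8/√55 = 1.3214.
Margin = 1.674 × 1.3214 = 2.2120; the interval is 9.8 ± 2.2120 = (7.59, 12.01).

(7.59, 12.01)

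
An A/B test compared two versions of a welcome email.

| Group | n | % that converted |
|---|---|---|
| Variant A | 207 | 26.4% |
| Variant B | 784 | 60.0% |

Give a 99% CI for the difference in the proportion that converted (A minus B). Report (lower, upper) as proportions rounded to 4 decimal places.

(-0.4269, -0.2451)

The two standard errors are √(0.2640×0.7360/207) = 0.03064 and √(0.6000×0.4000/784) = 0.01750.
Because the samples are independent, SE_diff = √(0.03064² + 0.01750²) = 0.03529.
Using z* = 2.576 for 99%, ME = 2.576 × 0.03529 = 0.09091.
p̂₁ − p̂₂ = -0.3360; interval -0.3360 ± 0.09091 gives (-0.4269, -0.2451).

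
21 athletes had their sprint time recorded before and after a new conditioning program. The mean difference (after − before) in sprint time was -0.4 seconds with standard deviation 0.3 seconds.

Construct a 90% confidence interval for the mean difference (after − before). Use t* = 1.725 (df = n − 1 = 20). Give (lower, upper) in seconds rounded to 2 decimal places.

This is a matched-pairs design, so SE = s_d/√n = 0.3/√21 = 0.0655.
Margin = 1.725 × 0.0655 = 0.1130; the interval is -0.4 ± 0.1130 = (-0.51, -0.29).

(-0.51, -0.29)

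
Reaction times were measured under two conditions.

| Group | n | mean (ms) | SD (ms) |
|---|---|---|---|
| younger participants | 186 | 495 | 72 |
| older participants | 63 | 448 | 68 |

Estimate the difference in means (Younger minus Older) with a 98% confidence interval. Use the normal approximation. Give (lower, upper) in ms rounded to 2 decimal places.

(23.59, 70.41)

SE₁ = s₁/√n₁ = 72/√186 = 5.2793; SE₂ = 68/√63 = 8.5672.
Independent samples, unequal variances: SE_diff = √(SE₁² + SE₂²) = √(27.87100849 + 73.39691584) = 10.0632.
z* = 2.326, so margin of error = 2.326 × 10.0632 = 23.4070.
Difference in means = 495 − 448 = 47.0000.
47.0000 ± 23.4070 → (23.59, 70.41).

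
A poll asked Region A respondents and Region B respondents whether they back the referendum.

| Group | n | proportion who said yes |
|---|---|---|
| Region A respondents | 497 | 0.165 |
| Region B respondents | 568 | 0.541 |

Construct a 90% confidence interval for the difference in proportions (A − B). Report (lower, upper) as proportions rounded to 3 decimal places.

(-0.420, -0.332)

SE₁ = √(p̂₁(1−p̂₁)/n₁) = √(0.1650·0.8350/497) = 0.01665; SE₂ = √(0.5410·0.4590/568) = 0.02091.
Independent samples: SE of the difference = √(SE₁² + SE₂²) = √(0.0002772225 + 0.0004372281) = 0.02673.
z* for 90% confidence is 1.645, so the margin of error is 1.645 × 0.02673 = 0.04397.
Point estimate p̂₁ − p̂₂ = 0.1650 − 0.5410 = -0.3760.
-0.3760 ± 0.04397 → (-0.420, -0.332).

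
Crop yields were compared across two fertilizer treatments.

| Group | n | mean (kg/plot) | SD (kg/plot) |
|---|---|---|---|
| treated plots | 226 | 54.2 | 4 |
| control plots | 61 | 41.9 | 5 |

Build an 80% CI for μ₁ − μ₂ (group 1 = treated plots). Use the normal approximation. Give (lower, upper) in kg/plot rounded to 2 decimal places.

(11.41, 13.19)

Standard errors of each mean: 4/√226 = 0.2661 and 5/√61 = 0.6402.
SE(x̄₁ − x̄₂) = √(0.2661² + 0.6402²) = 0.6933 for independent samples with unequal variances.
With z* = 1.282, the margin is 1.282 × 0.6933 = 0.8888.
x̄₁ − x̄₂ = 54.2 − 41.9 = 12.3000; the interval is 12.3000 ± 0.8888 = (11.41, 13.19).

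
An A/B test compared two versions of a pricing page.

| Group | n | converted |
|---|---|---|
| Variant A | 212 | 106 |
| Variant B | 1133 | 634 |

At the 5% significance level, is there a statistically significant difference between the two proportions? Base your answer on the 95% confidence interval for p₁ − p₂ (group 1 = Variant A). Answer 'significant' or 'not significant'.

p̂₁ = 106/212 = 0.5000 and p̂₂ = 634/1133 = 0.5596.
SE₁ = √(p̂₁(1−p̂₁)/n₁) = √(0.5000·0.5000/212) = 0.03434; SE₂ = √(0.5596·0.4404/1133) = 0.01475.
Independent samples: SE of the difference = √(SE₁² + SE₂²) = √(0.0011792356 + 0.0002175625) = 0.03737.
z* for 95% confidence is 1.960, so the margin of error is 1.960 × 0.03737 = 0.07325.
Point estimate p̂₁ − p̂₂ = 0.5000 − 0.5596 = -0.0596.
-0.0596 ± 0.07325 → (-0.13285, 0.01365).
The interval (-0.13285, 0.01365) contains 0, so the difference is not significant.

not significant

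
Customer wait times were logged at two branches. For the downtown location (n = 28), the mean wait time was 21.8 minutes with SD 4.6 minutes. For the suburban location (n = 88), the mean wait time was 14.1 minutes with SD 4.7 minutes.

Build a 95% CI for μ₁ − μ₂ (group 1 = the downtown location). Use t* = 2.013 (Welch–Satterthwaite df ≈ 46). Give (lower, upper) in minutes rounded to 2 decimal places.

(5.68, 9.72)

Standard errors of each mean: 4.6/√28 = 0.8693 and 4.7/√88 = 0.5010.
SE(x̄₁ − x̄₂) = √(0.8693² + 0.5010²) = 1.0033 for independent samples with unequal variances.
With t* = 2.013, the margin is 2.013 × 1.0033 = 2.0196.
x̄₁ − x̄₂ = 21.8 − 14.1 = 7.7000; the interval is 7.7000 ± 2.0196 = (5.68, 9.72).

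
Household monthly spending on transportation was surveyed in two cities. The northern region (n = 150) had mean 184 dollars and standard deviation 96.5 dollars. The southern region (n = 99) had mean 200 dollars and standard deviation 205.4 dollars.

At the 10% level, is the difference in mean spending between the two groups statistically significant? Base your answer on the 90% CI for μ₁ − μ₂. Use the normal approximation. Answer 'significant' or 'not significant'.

not significant

SE₁ = s₁/√n₁ = 96.5/√150 = 7.8792; SE₂ = 205.4/√99 = 20.6435.
Independent samples, unequal variances: SE_diff = √(SE₁² + SE₂²) = √(62.08179264 + 426.15409225) = 22.0961.
z* = 1.645, so margin of error = 1.645 × 22.0961 = 36.3481.
Difference in means = 184 − 200 = -16.0000.
-16.0000 ± 36.3481 → (-52.3481, 20.3481).
The interval (-52.3481, 20.3481) contains 0, so the difference is not significant.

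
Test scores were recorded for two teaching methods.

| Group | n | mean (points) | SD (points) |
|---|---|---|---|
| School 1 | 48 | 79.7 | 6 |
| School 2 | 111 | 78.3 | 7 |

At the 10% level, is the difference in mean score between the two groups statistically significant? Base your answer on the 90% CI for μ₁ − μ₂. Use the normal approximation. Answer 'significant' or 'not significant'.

Standard errors of each mean: 6/√48 = 0.8660 and 7/√111 = 0.6644.
SE(x̄₁ − x̄₂) = √(0.8660² + 0.6644²) = 1.0915 for independent samples with unequal variances.
With z* = 1.645, the margin is 1.645 × 1.0915 = 1.7955.
x̄₁ − x̄₂ = 79.7 − 78.3 = 1.4000; the interval is 1.4000 ± 1.7955 = (-0.3955, 3.1955).
The interval (-0.3955, 3.1955) contains 0, so the difference is not significant.

not significant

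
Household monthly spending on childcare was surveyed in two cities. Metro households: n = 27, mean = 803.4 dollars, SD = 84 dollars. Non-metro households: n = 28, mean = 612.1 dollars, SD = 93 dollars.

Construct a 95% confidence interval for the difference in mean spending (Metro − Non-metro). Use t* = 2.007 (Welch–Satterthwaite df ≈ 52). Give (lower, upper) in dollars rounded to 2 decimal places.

(143.37, 239.23)

Standard errors of each mean: 84/√27 = 16.1658 and 93/√28 = 17.5753.
SE(x̄₁ − x̄₂) = √(16.1658² + 17.5753²) = 23.8794 for independent samples with unequal variances.
With t* = 2.007, the margin is 2.007 × 23.8794 = 47.9260.
x̄₁ − x̄₂ = 803.4 − 612.1 = 191.3000; the interval is 191.3000 ± 47.9260 = (143.37, 239.23).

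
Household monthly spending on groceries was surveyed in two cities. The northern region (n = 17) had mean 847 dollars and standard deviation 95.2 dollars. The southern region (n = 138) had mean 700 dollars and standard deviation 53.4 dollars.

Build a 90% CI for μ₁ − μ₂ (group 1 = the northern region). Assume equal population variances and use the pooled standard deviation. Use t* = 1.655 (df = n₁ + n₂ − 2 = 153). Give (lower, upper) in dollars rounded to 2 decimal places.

(121.83, 172.17)

s_p = √[((n₁−1)s₁² + (n₂−1)s₂²)/(n₁+n₂−2)] = √[(16·95.2² + 137·53.4²)/153] = 59.1703.
SE = 59.1703·√(1/17 + 1/138) = 15.2092.
With t* = 1.655, margin = 1.655 × 15.2092 = 25.1712.
x̄₁ − x̄₂ = 847 − 700 = 147.0000; interval 147.0000 ± 25.1712 = (121.83, 172.17).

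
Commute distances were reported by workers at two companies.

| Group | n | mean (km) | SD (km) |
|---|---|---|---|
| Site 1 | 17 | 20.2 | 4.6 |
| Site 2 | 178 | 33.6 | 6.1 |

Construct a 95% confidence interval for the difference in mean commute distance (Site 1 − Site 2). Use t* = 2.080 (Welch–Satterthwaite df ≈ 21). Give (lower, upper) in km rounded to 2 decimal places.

(-15.91, -10.89)

Standard errors of each mean: 4.6/√17 = 1.1157 and 6.1/√178 = 0.4572.
SE(x̄₁ − x̄₂) = √(1.1157² + 0.4572²) = 1.2057 for independent samples with unequal variances.
With t* = 2.080, the margin is 2.080 × 1.2057 = 2.5079.
x̄₁ − x̄₂ = 20.2 − 33.6 = -13.4000; the interval is -13.4000 ± 2.5079 = (-15.91, -10.89).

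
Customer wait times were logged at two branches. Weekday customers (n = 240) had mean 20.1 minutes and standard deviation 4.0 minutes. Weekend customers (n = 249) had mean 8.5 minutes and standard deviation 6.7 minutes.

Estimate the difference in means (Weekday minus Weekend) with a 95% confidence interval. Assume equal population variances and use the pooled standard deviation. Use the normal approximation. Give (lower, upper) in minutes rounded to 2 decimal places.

Pooled variance s_p² = [239·4.0² + 248·6.7²] / (240+249−2) = 30.7120, so s_p = 5.5418.
SE_diff = s_p·√(1/n₁ + 1/n₂) = 5.5418·√(1/240 + 1/249) = 0.5013.
z* = 1.960; margin = 1.960 × 0.5013 = 0.9825.
Difference = 20.1 − 8.5 = 11.6000.
11.6000 ± 0.9825 → (10.62, 12.58).

(10.62, 12.58)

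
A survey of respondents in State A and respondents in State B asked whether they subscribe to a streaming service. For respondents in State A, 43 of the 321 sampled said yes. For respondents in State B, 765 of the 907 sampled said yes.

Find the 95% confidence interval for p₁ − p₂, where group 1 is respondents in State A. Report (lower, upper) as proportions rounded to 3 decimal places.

Sample proportions: 43/321 = 0.1340, 765/907 = 0.8434.
Each SE is √(p̂(1−p̂)/n): √(0.1340·0.8660/321) = 0.01901 and √(0.8434·0.1566/907) = 0.01207.
SE(p̂₁ − p̂₂) = √(SE₁² + SE₂²) = √(0.0003613801 + 0.0001456849) = 0.02252, since the two samples are independent.
At 95% confidence z* = 1.960; margin = 1.960 × 0.02252 = 0.04414.
The difference is 0.1340 − 0.8434 = -0.7094, so the interval is -0.7094 ± 0.04414 = (-0.754, -0.665).

(-0.754, -0.665)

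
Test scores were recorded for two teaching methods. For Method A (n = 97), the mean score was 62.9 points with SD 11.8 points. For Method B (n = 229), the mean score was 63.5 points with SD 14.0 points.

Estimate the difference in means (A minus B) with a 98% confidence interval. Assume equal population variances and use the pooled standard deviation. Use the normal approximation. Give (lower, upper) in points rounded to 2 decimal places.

(-4.37, 3.17)

Pooled variance s_p² = [96·11.8² + 228·14.0²] / (97+229−2) = 179.1822, so s_p = 13.3859.
SE_diff = s_p·√(1/n₁ + 1/n₂) = 13.3859·√(1/97 + 1/229) = 1.6216.
z* = 2.326; margin = 2.326 × 1.6216 = 3.7718.
Difference = 62.9 − 63.5 = -0.6000.
-0.6000 ± 3.7718 → (-4.37, 3.17).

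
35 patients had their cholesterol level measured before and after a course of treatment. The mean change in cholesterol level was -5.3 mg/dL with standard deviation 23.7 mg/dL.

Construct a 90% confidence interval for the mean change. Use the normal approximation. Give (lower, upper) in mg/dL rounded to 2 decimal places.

This is a matched-pairs design, so SE = s_d/√n = 23.7/√35 = 4.0060.
Margin = 1.645 × 4.0060 = 6.5899; the interval is -5.3 ± 6.5899 = (-11.89, 1.29).

(-11.89, 1.29)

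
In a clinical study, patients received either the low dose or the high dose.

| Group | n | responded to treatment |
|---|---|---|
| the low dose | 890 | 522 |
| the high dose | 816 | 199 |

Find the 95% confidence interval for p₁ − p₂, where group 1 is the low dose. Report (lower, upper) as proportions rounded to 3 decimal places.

(0.299, 0.386)

p̂₁ = 522/890 = 0.5865 and p̂₂ = 199/816 = 0.2439.
SE₁ = √(p̂₁(1−p̂₁)/n₁) = √(0.5865·0.4135/890) = 0.01651; SE₂ = √(0.2439·0.7561/816) = 0.01503.
Independent samples: SE of the difference = √(SE₁² + SE₂²) = √(0.0002725801 + 0.0002259009) = 0.02233.
z* for 95% confidence is 1.960, so the margin of error is 1.960 × 0.02233 = 0.04377.
Point estimate p̂₁ − p̂₂ = 0.5865 − 0.2439 = 0.3426.
0.3426 ± 0.04377 → (0.299, 0.386).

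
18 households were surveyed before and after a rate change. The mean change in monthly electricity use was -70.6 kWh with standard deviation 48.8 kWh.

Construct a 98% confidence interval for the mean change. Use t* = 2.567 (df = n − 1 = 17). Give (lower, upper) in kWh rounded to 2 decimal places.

This is a matched-pairs design, so SE = s_d/√n = 48.8/√18 = 11.5023.
Margin = 2.567 × 11.5023 = 29.5264; the interval is -70.6 ± 29.5264 = (-100.13, -41.07).

(-100.13, -41.07)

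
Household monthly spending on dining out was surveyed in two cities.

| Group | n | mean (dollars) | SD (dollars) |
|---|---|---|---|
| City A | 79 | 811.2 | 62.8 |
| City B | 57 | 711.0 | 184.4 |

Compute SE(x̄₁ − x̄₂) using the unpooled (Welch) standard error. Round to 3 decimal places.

Standard errors of each mean: 62.8/√79 = 7.0656 and 184.4/√57 = 24.4244.
SE(x̄₁ − x̄₂) = √(7.0656² + 24.4244²) = 25.4259 for independent samples with unequal variances.

25.426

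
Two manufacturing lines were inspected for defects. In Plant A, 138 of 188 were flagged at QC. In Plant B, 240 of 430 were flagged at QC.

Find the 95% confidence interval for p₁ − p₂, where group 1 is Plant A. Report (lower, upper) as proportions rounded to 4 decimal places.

(0.0972, 0.2546)

First, p̂₁ = 138/188 = 0.7340; p̂₂ = 240/430 = 0.5581.
The two standard errors are √(0.7340×0.2660/188) = 0.03223 and √(0.5581×0.4419/430) = 0.02395.
Because the samples are independent, SE_diff = √(0.03223² + 0.02395²) = 0.04015.
Using z* = 1.960 for 95%, ME = 1.960 × 0.04015 = 0.07869.
p̂₁ − p̂₂ = 0.1759; interval 0.1759 ± 0.07869 gives (0.0972, 0.2546).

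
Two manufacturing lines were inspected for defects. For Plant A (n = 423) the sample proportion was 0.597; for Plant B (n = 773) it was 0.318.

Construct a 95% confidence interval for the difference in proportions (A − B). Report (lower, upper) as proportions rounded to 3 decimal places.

(0.222, 0.336)

Each SE is √(p̂(1−p̂)/n): √(0.5970·0.4030/423) = 0.02385 and √(0.3180·0.6820/773) = 0.01675.
SE(p̂₁ − p̂₂) = √(SE₁² + SE₂²) = √(0.0005688225 + 0.0002805625) = 0.02914, since the two samples are independent.
At 95% confidence z* = 1.960; margin = 1.960 × 0.02914 = 0.05711.
The difference is 0.5970 − 0.3180 = 0.2790, so the interval is 0.2790 ± 0.05711 = (0.222, 0.336).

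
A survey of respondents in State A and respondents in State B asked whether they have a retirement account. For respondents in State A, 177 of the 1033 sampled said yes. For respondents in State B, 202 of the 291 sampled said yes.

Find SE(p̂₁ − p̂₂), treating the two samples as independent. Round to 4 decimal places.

0.0294

p̂₁ = 177/1033 = 0.1713 and p̂₂ = 202/291 = 0.6942.
SE₁ = √(p̂₁(1−p̂₁)/n₁) = √(0.1713·0.8287/1033) = 0.01172; SE₂ = √(0.6942·0.3058/291) = 0.02701.
Independent samples: SE of the difference = √(SE₁² + SE₂²) = √(0.0001373584 + 0.0007295401) = 0.02944.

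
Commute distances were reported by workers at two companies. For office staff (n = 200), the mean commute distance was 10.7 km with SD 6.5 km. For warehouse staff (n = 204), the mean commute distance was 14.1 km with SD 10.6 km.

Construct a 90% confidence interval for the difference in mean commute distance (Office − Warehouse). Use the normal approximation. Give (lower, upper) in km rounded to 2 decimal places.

Per-group SEs: s₁/√n₁ = 6.5/√200 = 0.4596, s₂/√n₂ = 10.6/√204 = 0.7421.
Unpooled SE of the difference: √(0.21123216 + 0.55071241) = 0.8729.
Margin of error = z* · SE = 1.645 × 0.8729 = 1.4359.
x̄₁ − x̄₂ = 10.7 − 14.1 = -3.4000.
CI: -3.4000 ± 1.4359 = (-4.84, -1.96).

(-4.84, -1.96)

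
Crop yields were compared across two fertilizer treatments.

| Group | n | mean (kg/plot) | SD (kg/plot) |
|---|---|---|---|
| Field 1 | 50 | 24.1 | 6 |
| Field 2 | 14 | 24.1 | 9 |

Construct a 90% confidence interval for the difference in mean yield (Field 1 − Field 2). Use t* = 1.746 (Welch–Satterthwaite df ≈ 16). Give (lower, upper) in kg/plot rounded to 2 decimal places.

SE₁ = s₁/√n₁ = 6/√50 = 0.8485; SE₂ = 9/√14 = 2.4054.
Independent samples, unequal variances: SE_diff = √(SE₁² + SE₂²) = √(0.71995225 + 5.78594916) = 2.5507.
t* = 1.746, so margin of error = 1.746 × 2.5507 = 4.4535.
Difference in means = 24.1 − 24.1 = 0.0000.
0.0000 ± 4.4535 → (-4.45, 4.45).

(-4.45, 4.45)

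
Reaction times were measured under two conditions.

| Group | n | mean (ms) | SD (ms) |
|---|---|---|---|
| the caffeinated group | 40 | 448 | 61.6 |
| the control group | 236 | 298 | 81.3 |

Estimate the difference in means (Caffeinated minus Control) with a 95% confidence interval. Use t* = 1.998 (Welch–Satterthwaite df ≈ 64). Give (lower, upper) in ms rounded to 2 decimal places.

(127.85, 172.15)

Standard errors of each mean: 61.6/√40 = 9.7398 and 81.3/√236 = 5.2922.
SE(x̄₁ − x̄₂) = √(9.7398² + 5.2922²) = 11.0847 for independent samples with unequal variances.
With t* = 1.998, the margin is 1.998 × 11.0847 = 22.1472.
x̄₁ − x̄₂ = 448 − 298 = 150.0000; the interval is 150.0000 ± 22.1472 = (127.85, 172.15).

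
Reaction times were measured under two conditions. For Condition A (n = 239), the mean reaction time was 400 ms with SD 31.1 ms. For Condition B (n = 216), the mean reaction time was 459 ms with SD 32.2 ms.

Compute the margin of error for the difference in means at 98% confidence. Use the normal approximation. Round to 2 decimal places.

SE₁ = s₁/√n₁ = 31.1/√239 = 2.0117; SE₂ = 32.2/√216 = 2.1909.
Independent samples, unequal variances: SE_diff = √(SE₁² + SE₂²) = √(4.04693689 + 4.80004281) = 2.9744.
z* = 2.326, so margin of error = 2.326 × 2.9744 = 6.9185.

6.92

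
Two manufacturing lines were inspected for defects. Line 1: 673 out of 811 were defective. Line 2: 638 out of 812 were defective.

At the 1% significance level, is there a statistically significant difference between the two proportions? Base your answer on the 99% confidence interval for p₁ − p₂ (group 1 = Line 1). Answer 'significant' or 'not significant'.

p̂₁ = 673/811 = 0.8298 and p̂₂ = 638/812 = 0.7857.
SE₁ = √(p̂₁(1−p̂₁)/n₁) = √(0.8298·0.1702/811) = 0.01320; SE₂ = √(0.7857·0.2143/812) = 0.01440.
Independent samples: SE of the difference = √(SE₁² + SE₂²) = √(0.00017424 + 0.00020736) = 0.01953.
z* for 99% confidence is 2.576, so the margin of error is 2.576 × 0.01953 = 0.05031.
Point estimate p̂₁ − p̂₂ = 0.8298 − 0.7857 = 0.0441.
0.0441 ± 0.05031 → (-0.00621, 0.09441).
The interval (-0.00621, 0.09441) contains 0, so the difference is not significant.

not significant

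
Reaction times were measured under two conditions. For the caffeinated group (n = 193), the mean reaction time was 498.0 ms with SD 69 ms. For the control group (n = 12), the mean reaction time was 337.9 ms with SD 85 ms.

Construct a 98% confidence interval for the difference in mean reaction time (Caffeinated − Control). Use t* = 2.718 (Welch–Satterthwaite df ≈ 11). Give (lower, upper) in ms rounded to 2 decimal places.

(92.05, 228.15)

Per-group SEs: s₁/√n₁ = 69/√193 = 4.9667, s₂/√n₂ = 85/√12 = 24.5374.
Unpooled SE of the difference: √(24.66810889 + 602.08399876) = 25.0350.
Margin of error = t* · SE = 2.718 × 25.0350 = 68.0451.
x̄₁ − x̄₂ = 498.0 − 337.9 = 160.1000.
CI: 160.1000 ± 68.0451 = (92.05, 228.15).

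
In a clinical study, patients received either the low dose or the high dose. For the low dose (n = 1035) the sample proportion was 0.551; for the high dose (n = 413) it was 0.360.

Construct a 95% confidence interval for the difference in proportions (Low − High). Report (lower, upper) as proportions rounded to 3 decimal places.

(0.136, 0.246)

SE₁ = √(p̂₁(1−p̂₁)/n₁) = √(0.5510·0.4490/1035) = 0.01546; SE₂ = √(0.3600·0.6400/413) = 0.02362.
Independent samples: SE of the difference = √(SE₁² + SE₂²) = √(0.0002390116 + 0.0005579044) = 0.02823.
z* for 95% confidence is 1.960, so the margin of error is 1.960 × 0.02823 = 0.05533.
Point estimate p̂₁ − p̂₂ = 0.5510 − 0.3600 = 0.1910.
0.1910 ± 0.05533 → (0.136, 0.246).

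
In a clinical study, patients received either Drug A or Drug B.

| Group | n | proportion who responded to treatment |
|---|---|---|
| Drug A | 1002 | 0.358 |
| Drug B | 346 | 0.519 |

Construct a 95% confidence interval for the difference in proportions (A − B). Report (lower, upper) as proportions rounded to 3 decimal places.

(-0.221, -0.101)

The two standard errors are √(0.3580×0.6420/1002) = 0.01515 and √(0.5190×0.4810/346) = 0.02686.
Because the samples are independent, SE_diff = √(0.01515² + 0.02686²) = 0.03084.
Using z* = 1.960 for 95%, ME = 1.960 × 0.03084 = 0.06045.
p̂₁ − p̂₂ = -0.1610; interval -0.1610 ± 0.06045 gives (-0.221, -0.101).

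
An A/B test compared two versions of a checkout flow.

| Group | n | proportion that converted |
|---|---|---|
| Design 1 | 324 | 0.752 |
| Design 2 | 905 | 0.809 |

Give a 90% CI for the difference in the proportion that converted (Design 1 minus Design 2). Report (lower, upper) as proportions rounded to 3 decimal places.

The two standard errors are √(0.7520×0.2480/324) = 0.02399 and √(0.8090×0.1910/905) = 0.01307.
Because the samples are independent, SE_diff = √(0.02399² + 0.01307²) = 0.02732.
Using z* = 1.645 for 90%, ME = 1.645 × 0.02732 = 0.04494.
p̂₁ − p̂₂ = -0.0570; interval -0.0570 ± 0.04494 gives (-0.102, -0.012).

(-0.102, -0.012)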